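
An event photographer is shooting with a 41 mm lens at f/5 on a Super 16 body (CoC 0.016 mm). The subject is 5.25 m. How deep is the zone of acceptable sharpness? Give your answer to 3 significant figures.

Hyperfocal distance H = f²/(N·c) + f = 41²/(5 × 0.016) + 41 = 1681/0.08 + 41 ≈ 21053.5 mm ≈ 21.05 m.
Near limit Dn = s·(H − f)/(H + s − 2f) = 5250 × (21053.5 − 41) / (21053.5 + 5250 − 2 × 41) = 5250 × 21012.5 / 26221.5 ≈ 4207.1 mm.
Far limit Df = s·(H − f)/(H − s) = 5250 × (21053.5 − 41) / (21053.5 − 5250) = 5250 × 21012.5 / 15803.5 ≈ 6980.5 mm.
Depth of field = Df − Dn = 6980.5 − 4207.1 ≈ 2773.4 mm ≈ 2.77 m.

2.77 m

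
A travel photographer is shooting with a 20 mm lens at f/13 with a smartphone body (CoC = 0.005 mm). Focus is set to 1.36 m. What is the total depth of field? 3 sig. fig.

0.622 m

Hyperfocal distance H = f²/(N·c) + f = 20²/(13 × 0.005) + 20 = 400/0.065 + 20 ≈ 6173.8 mm ≈ 6.174 m.
Near limit Dn = s·(H − f)/(H + s − 2f) = 1360 × (6173.8 − 20) / (6173.8 + 1360 − 2 × 20) = 1360 × 6153.8 / 7493.8 ≈ 1116.81 mm.
Far limit Df = s·(H − f)/(H − s) = 1360 × (6173.8 − 20) / (6173.8 − 1360) = 1360 × 6153.8 / 4813.8 ≈ 1738.57 mm.
Depth of field = Df − Dn = 1738.57 − 1116.81 ≈ 621.76 mm ≈ 0.622 m.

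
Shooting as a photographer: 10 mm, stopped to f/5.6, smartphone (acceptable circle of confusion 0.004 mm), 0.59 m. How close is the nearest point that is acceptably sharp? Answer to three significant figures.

0.522 m

Hyperfocal distance H = f²/(N·c) + f = 10²/(5.6 × 0.004) + 10 = 100/0.0224 + 10 ≈ 4474.3 mm ≈ 4.474 m.
Near limit Dn = s·(H − f)/(H + s − 2f) = 590 × (4474.3 − 10) / (4474.3 + 590 − 2 × 10) = 590 × 4464.3 / 5044.3 ≈ 522.16 mm ≈ 0.522 m.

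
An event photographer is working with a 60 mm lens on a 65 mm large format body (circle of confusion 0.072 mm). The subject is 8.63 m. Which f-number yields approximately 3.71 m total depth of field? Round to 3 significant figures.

Write h = H − f = f²/(N·c). The thin-lens limits are Dn = s·h/(h + (s−f)) and Df = s·h/(h − (s−f)), so DoF = Df − Dn = 2·s·(s−f)·h / (h² − (s−f)²).
That is a quadratic in h: DoF·h² − 2·s·(s−f)·h − DoF·(s−f)² = 0 ⇒ h = (s−f)·(s + √(s² + DoF²)) / DoF = 8570 × (8630 + √(8630² + 3710²)) / 3710 = 8570 × (8630 + 9393.67) / 3710 ≈ 41634 mm.
Then N = f²/(c·h) = 60² / (0.072 × 41634) = 3600 / 2997.7 ≈ 1.20.

f/1.20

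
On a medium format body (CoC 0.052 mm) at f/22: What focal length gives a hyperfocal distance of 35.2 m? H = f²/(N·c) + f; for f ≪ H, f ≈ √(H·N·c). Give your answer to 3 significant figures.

From H = f²/(N·c) + f, with f ≪ H: f ≈ √(H·N·c) = √(35200 × 22 × 0.052) = √40269 ≈ 200.7 mm.
Exact: f² + N·c·f − N·c·H = 0 ⇒ f = (−N·c + √((N·c)² + 4·N·c·H))/2 = (−1.144 + √161077)/2 ≈ 200.10 mm ≈ 200 mm.

200 mm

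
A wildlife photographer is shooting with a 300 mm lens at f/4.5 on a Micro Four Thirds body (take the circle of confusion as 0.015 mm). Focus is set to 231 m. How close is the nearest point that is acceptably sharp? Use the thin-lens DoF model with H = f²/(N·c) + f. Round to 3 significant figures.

Hyperfocal distance H = f²/(N·c) + f = 300²/(4.5 × 0.015) + 300 = 90000/0.0675 + 300 ≈ 1333633.3 mm ≈ 1334 m.
Near limit Dn = s·(H − f)/(H + s − 2f) = 231000 × (1333633.3 − 300) / (1333633.3 + 231000 − 2 × 300) = 231000 × 1333333.3 / 1564033.3 ≈ 196927 mm ≈ 197 m.

197 m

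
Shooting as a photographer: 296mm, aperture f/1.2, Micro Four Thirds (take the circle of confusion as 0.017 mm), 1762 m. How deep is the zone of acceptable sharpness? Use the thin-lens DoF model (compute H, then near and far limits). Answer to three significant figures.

Hyperfocal distance H = f²/(N·c) + f = 296²/(1.2 × 0.017) + 296 = 87616/0.0204 + 296 ≈ 4295198.0 mm ≈ 4295 m.
Near limit Dn = s·(H − f)/(H + s − 2f) = 1762000 × (4295198.0 − 296) / (4295198.0 + 1762000 − 2 × 296) = 1762000 × 4294902.0 / 6056606.0 ≈ 1249482 mm.
Far limit Df = s·(H − f)/(H − s) = 1762000 × (4295198.0 − 296) / (4295198.0 − 1762000) = 1762000 × 4294902.0 / 2533198.0 ≈ 2987377 mm.
Depth of field = Df − Dn = 2987377 − 1249482 ≈ 1737895 mm ≈ 1740 m.

1740 m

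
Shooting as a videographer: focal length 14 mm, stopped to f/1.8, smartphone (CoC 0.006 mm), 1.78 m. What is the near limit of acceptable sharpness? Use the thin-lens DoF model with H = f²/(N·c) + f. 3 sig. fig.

1.62 m

Hyperfocal distance H = f²/(N·c) + f = 14²/(1.8 × 0.006) + 14 = 196/0.0108 + 14 ≈ 18162.1 mm ≈ 18.16 m.
Near limit Dn = s·(H − f)/(H + s − 2f) = 1780 × (18162.1 − 14) / (18162.1 + 1780 − 2 × 14) = 1780 × 18148.1 / 19914.1 ≈ 1622.1 mm ≈ 1.62 m.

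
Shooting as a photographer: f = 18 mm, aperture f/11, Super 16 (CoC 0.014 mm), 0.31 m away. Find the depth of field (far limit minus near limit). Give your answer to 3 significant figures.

87.7 mm

Hyperfocal distance H = f²/(N·c) + f = 18²/(11 × 0.014) + 18 = 324/0.154 + 18 ≈ 2121.9 mm ≈ 2.122 m.
Near limit Dn = s·(H − f)/(H + s − 2f) = 310 × (2121.9 − 18) / (2121.9 + 310 − 2 × 18) = 310 × 2103.9 / 2395.9 ≈ 272.219 mm.
Far limit Df = s·(H − f)/(H − s) = 310 × (2121.9 − 18) / (2121.9 − 310) = 310 × 2103.9 / 1811.9 ≈ 359.959 mm.
Depth of field = Df − Dn = 359.959 − 272.219 ≈ 87.740 mm.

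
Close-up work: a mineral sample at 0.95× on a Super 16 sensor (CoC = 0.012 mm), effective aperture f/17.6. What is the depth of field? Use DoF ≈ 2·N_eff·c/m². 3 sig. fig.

At magnification m, DoF ≈ 2·N_eff·c/m² = 2 × 17.6 × 0.012 / 0.95² = 0.4224 / 0.9025 ≈ 0.468 mm.

0.468 mm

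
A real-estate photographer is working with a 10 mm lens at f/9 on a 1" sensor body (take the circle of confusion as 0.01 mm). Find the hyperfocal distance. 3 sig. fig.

1.12 m

Hyperfocal distance H = f²/(N·c) + f = 10²/(9 × 0.01) + 10 = 100/0.09 + 10 ≈ 1121.1 mm ≈ 1.12 m.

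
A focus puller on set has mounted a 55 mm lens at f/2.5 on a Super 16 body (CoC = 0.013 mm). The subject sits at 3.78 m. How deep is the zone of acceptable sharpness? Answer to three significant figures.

303 mm

Hyperfocal distance H = f²/(N·c) + f = 55²/(2.5 × 0.013) + 55 = 3025/0.0325 + 55 ≈ 93131.9 mm ≈ 93.13 m.
Near limit Dn = s·(H − f)/(H + s − 2f) = 3780 × (93131.9 − 55) / (93131.9 + 3780 − 2 × 55) = 3780 × 93076.9 / 96801.9 ≈ 3634.54 mm.
Far limit Df = s·(H − f)/(H − s) = 3780 × (93131.9 − 55) / (93131.9 − 3780) = 3780 × 93076.9 / 89351.9 ≈ 3937.58 mm.
Depth of field = Df − Dn = 3937.58 − 3634.54 ≈ 303.04 mm.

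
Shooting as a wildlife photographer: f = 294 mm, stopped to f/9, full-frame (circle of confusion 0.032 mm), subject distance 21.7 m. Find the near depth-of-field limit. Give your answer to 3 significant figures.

Hyperfocal distance H = f²/(N·c) + f = 294²/(9 × 0.032) + 294 = 86436/0.288 + 294 ≈ 300419.0 mm ≈ 300.4 m.
Near limit Dn = s·(H − f)/(H + s − 2f) = 21700 × (300419.0 − 294) / (300419.0 + 21700 − 2 × 294) = 21700 × 300125.0 / 321531.0 ≈ 20255 mm ≈ 20.3 m.

20.3 m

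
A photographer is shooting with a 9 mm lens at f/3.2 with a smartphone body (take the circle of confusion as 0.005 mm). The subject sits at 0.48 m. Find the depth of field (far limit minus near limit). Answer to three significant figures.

90.1 mm

Hyperfocal distance H = f²/(N·c) + f = 9²/(3.2 × 0.005) + 9 = 81/0.016 + 9 ≈ 5071.5 mm ≈ 5.072 m.
Near limit Dn = s·(H − f)/(H + s − 2f) = 480 × (5071.5 − 9) / (5071.5 + 480 − 2 × 9) = 480 × 5062.5 / 5533.5 ≈ 439.143 mm.
Far limit Df = s·(H − f)/(H − s) = 480 × (5071.5 − 9) / (5071.5 − 480) = 480 × 5062.5 / 4591.5 ≈ 529.239 mm.
Depth of field = Df − Dn = 529.239 − 439.143 ≈ 90.096 mm.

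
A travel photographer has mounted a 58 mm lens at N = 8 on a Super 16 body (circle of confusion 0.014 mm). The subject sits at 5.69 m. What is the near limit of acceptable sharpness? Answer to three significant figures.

4.79 m

Hyperfocal distance H = f²/(N·c) + f = 58²/(8 × 0.014) + 58 = 3364/0.112 + 58 ≈ 30093.7 mm ≈ 30.09 m.
Near limit Dn = s·(H − f)/(H + s − 2f) = 5690 × (30093.7 − 58) / (30093.7 + 5690 − 2 × 58) = 5690 × 30035.7 / 35667.7 ≈ 4791.5 mm ≈ 4.79 m.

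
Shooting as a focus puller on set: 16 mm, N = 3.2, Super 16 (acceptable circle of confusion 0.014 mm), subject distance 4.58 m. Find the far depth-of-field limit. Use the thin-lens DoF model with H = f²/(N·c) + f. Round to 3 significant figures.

Hyperfocal distance H = f²/(N·c) + f = 16²/(3.2 × 0.014) + 16 = 256/0.0448 + 16 ≈ 5730.3 mm ≈ 5.730 m.
Far limit Df = s·(H − f)/(H − s) = 4580 × (5730.3 − 16) / (5730.3 − 4580) = 4580 × 5714.3 / 1150.3 ≈ 22752 mm ≈ 22.8 m.

22.8 m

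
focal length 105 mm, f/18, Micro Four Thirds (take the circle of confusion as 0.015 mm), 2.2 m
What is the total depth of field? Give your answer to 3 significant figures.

Hyperfocal distance H = f²/(N·c) + f = 105²/(18 × 0.015) + 105 = 11025/0.27 + 105 ≈ 40938.3 mm ≈ 40.94 m.
Near limit Dn = s·(H − f)/(H + s − 2f) = 2200 × (40938.3 − 105) / (40938.3 + 2200 − 2 × 105) = 2200 × 40833.3 / 42928.3 ≈ 2092.64 mm.
Far limit Df = s·(H − f)/(H − s) = 2200 × (40938.3 − 105) / (40938.3 − 2200) = 2200 × 40833.3 / 38738.3 ≈ 2318.98 mm.
Depth of field = Df − Dn = 2318.98 − 2092.64 ≈ 226.34 mm.

226 mm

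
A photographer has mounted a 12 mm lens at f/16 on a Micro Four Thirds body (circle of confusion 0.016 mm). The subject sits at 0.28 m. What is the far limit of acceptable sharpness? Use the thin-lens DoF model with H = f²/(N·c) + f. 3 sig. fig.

0.535 m

Hyperfocal distance H = f²/(N·c) + f = 12²/(16 × 0.016) + 12 = 144/0.256 + 12 ≈ 574.5 mm ≈ 0.575 m.
Far limit Df = s·(H − f)/(H − s) = 280 × (574.5 − 12) / (574.5 − 280) = 280 × 562.5 / 294.5 ≈ 534.80 mm ≈ 0.535 m.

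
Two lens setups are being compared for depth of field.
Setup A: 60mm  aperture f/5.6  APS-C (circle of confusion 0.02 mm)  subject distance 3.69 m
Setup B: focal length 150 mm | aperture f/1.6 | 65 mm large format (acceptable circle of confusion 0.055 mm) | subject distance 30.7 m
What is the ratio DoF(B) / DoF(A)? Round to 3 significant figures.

8.82

Setup A: H = 60²/(5.6×0.02) + 60 ≈ 32202.9 mm; DoF = Df − Dn = 4159.78 − 3315.56 ≈ 844.22 mm.
Setup B: H = 150²/(1.6×0.055) + 150 ≈ 255831.8 mm; DoF = Df − Dn = 34865.9 − 27423.3 ≈ 7442.6 mm.
Ratio = 7442.6 / 844.22 ≈ 8.82.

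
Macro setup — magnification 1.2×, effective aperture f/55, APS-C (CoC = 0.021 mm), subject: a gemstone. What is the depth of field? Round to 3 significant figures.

At magnification m, DoF ≈ 2·N_eff·c/m² = 2 × 55 × 0.021 / 1.2² = 2.31 / 1.44 ≈ 1.6 mm.

1.60 mm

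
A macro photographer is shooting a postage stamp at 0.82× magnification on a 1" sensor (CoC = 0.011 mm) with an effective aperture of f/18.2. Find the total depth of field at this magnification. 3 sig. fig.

0.595 mm

At magnification m, DoF ≈ 2·N_eff·c/m² = 2 × 18.2 × 0.011 / 0.82² = 0.4004 / 0.6724 ≈ 0.595 mm.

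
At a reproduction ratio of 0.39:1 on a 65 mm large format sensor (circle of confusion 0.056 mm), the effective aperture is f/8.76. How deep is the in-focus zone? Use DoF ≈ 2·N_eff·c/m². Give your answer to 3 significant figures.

At magnification m, DoF ≈ 2·N_eff·c/m² = 2 × 8.76 × 0.056 / 0.39² = 0.9811 / 0.1521 ≈ 6.45 mm.

6.45 mm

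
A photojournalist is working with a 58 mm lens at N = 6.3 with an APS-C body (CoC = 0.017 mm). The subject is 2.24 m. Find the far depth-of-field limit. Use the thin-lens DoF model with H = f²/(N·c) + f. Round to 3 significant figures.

2.41 m

Hyperfocal distance H = f²/(N·c) + f = 58²/(6.3 × 0.017) + 58 = 3364/0.1071 + 58 ≈ 31467.9 mm ≈ 31.47 m.
Far limit Df = s·(H − f)/(H − s) = 2240 × (31467.9 − 58) / (31467.9 − 2240) = 2240 × 31409.9 / 29227.9 ≈ 2407.2 mm ≈ 2.41 m.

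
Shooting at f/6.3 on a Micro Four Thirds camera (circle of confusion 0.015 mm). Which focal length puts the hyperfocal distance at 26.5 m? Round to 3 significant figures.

50.0 mm

From H = f²/(N·c) + f, with f ≪ H: f ≈ √(H·N·c) = √(26500 × 6.3 × 0.015) = √2504.2 ≈ 50.04 mm.
The +f correction barely moves this — solving exactly, f² + N·c·f − N·c·H = 0 ⇒ f = (−N·c + √((N·c)² + 4·N·c·H))/2 = (−0.0945 + √10017)/2 ≈ 49.995 mm, so f ≈ 50.0 mm.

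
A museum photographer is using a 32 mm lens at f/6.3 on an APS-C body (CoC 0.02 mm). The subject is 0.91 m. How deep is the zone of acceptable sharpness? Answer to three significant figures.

Hyperfocal distance H = f²/(N·c) + f = 32²/(6.3 × 0.02) + 32 = 1024/0.126 + 32 ≈ 8159.0 mm ≈ 8.159 m.
Near limit Dn = s·(H − f)/(H + s − 2f) = 910 × (8159.0 − 32) / (8159.0 + 910 − 2 × 32) = 910 × 8127.0 / 9005.0 ≈ 821.27 mm.
Far limit Df = s·(H − f)/(H − s) = 910 × (8159.0 − 32) / (8159.0 − 910) = 910 × 8127.0 / 7249.0 ≈ 1020.22 mm.
Depth of field = Df − Dn = 1020.22 − 821.27 ≈ 198.95 mm.

199 mm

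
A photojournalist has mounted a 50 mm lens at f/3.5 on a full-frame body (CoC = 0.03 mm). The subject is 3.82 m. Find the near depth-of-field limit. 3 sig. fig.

3.30 m

Hyperfocal distance H = f²/(N·c) + f = 50²/(3.5 × 0.03) + 50 = 2500/0.105 + 50 ≈ 23859.5 mm ≈ 23.86 m.
Near limit Dn = s·(H − f)/(H + s − 2f) = 3820 × (23859.5 − 50) / (23859.5 + 3820 − 2 × 50) = 3820 × 23809.5 / 27579.5 ≈ 3297.8 mm ≈ 3.30 m.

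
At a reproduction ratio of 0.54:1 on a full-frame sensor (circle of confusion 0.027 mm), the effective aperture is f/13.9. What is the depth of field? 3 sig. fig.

2.57 mm

At magnification m, DoF ≈ 2·N_eff·c/m² = 2 × 13.9 × 0.027 / 0.54² = 0.7506 / 0.2916 ≈ 2.57 mm.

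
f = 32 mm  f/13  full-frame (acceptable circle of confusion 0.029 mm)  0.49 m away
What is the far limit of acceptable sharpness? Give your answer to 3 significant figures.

0.589 m

Hyperfocal distance H = f²/(N·c) + f = 32²/(13 × 0.029) + 32 = 1024/0.377 + 32 ≈ 2748.2 mm ≈ 2.748 m.
Far limit Df = s·(H − f)/(H − s) = 490 × (2748.2 − 32) / (2748.2 − 490) = 490 × 2716.2 / 2258.2 ≈ 589.38 mm ≈ 0.589 m.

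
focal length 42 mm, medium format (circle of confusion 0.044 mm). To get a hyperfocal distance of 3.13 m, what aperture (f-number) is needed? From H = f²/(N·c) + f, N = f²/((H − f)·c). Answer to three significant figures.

Rearrange H = f²/(N·c) + f for N: N = f² / ((H − f)·c).
N = 42² / ((3130 − 42) × 0.044) = 1764 / 135.9 ≈ 13.

f/13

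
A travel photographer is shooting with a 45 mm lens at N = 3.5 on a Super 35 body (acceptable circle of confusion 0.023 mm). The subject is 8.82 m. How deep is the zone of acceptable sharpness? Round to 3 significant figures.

7.01 m

Hyperfocal distance H = f²/(N·c) + f = 45²/(3.5 × 0.023) + 45 = 2025/0.0805 + 45 ≈ 25200.3 mm ≈ 25.20 m.
Near limit Dn = s·(H − f)/(H + s − 2f) = 8820 × (25200.3 − 45) / (25200.3 + 8820 − 2 × 45) = 8820 × 25155.3 / 33930.3 ≈ 6539.0 mm.
Far limit Df = s·(H − f)/(H − s) = 8820 × (25200.3 − 45) / (25200.3 − 8820) = 8820 × 25155.3 / 16380.3 ≈ 13544.9 mm.
Depth of field = Df − Dn = 13544.9 − 6539.0 ≈ 7005.9 mm ≈ 7.01 m.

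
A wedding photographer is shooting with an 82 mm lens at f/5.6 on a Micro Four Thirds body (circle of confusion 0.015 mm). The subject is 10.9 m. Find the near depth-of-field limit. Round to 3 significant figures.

Hyperfocal distance H = f²/(N·c) + f = 82²/(5.6 × 0.015) + 82 = 6724/0.084 + 82 ≈ 80129.6 mm ≈ 80.13 m.
Near limit Dn = s·(H − f)/(H + s − 2f) = 10900 × (80129.6 − 82) / (80129.6 + 10900 − 2 × 82) = 10900 × 80047.6 / 90865.6 ≈ 9602.3 mm ≈ 9.60 m.

9.60 m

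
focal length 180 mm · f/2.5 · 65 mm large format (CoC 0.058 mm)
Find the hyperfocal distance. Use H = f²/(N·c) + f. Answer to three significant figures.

Hyperfocal distance H = f²/(N·c) + f = 180²/(2.5 × 0.058) + 180 = 32400/0.145 + 180 ≈ 223628.3 mm ≈ 224 m.

224 m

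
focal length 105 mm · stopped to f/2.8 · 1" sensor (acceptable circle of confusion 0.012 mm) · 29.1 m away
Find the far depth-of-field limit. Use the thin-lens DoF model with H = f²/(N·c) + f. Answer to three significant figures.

31.9 m

Hyperfocal distance H = f²/(N·c) + f = 105²/(2.8 × 0.012) + 105 = 11025/0.0336 + 105 ≈ 328230.0 mm ≈ 328.2 m.
Far limit Df = s·(H − f)/(H − s) = 29100 × (328230.0 − 105) / (328230.0 − 29100) = 29100 × 328125.0 / 299130.0 ≈ 31921 mm ≈ 31.9 m.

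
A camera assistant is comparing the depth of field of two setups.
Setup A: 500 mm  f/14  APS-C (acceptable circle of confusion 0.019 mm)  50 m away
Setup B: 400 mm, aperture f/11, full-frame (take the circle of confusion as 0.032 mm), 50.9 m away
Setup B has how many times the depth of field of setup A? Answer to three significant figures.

2.17

Setup A: H = 500²/(14×0.019) + 500 ≈ 940349.6 mm; DoF = Df − Dn = 52779.8 − 47498.4 ≈ 5281.4 mm.
Setup B: H = 400²/(11×0.032) + 400 ≈ 454945.5 mm; DoF = Df − Dn = 57262 − 45810 ≈ 11452 mm.
Ratio = 11452 / 5281.4 ≈ 2.17.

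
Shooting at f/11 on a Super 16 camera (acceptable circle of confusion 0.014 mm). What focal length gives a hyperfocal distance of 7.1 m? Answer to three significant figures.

33.0 mm

From H = f²/(N·c) + f, with f ≪ H: f ≈ √(H·N·c) = √(7100 × 11 × 0.014) = √1093.4 ≈ 33.07 mm.
Exact: f² + N·c·f − N·c·H = 0 ⇒ f = (−N·c + √((N·c)² + 4·N·c·H))/2 = (−0.154 + √4373.6)/2 ≈ 32.990 mm ≈ 33.0 mm.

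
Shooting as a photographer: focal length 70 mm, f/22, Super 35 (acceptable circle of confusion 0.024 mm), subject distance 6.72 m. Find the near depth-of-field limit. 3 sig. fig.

Hyperfocal distance H = f²/(N·c) + f = 70²/(22 × 0.024) + 70 = 4900/0.528 + 70 ≈ 9350.3 mm ≈ 9.350 m.
Near limit Dn = s·(H − f)/(H + s − 2f) = 6720 × (9350.3 − 70) / (9350.3 + 6720 − 2 × 70) = 6720 × 9280.3 / 15930.3 ≈ 3914.8 mm ≈ 3.91 m.

3.91 m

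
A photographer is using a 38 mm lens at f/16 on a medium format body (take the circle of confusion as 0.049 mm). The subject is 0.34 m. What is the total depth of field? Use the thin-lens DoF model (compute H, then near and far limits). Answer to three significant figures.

Hyperfocal distance H = f²/(N·c) + f = 38²/(16 × 0.049) + 38 = 1444/0.784 + 38 ≈ 1879.8 mm ≈ 1.880 m.
Near limit Dn = s·(H − f)/(H + s − 2f) = 340 × (1879.8 − 38) / (1879.8 + 340 − 2 × 38) = 340 × 1841.8 / 2143.8 ≈ 292.10 mm.
Far limit Df = s·(H − f)/(H − s) = 340 × (1879.8 − 38) / (1879.8 − 340) = 340 × 1841.8 / 1539.8 ≈ 406.68 mm.
Depth of field = Df − Dn = 406.68 − 292.10 ≈ 114.58 mm.

115 mm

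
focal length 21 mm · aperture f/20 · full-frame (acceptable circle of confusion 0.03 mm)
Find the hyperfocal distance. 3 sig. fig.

0.756 m

Hyperfocal distance H = f²/(N·c) + f = 21²/(20 × 0.03) + 21 = 441/0.6 + 21 ≈ 756.0 mm ≈ 0.756 m.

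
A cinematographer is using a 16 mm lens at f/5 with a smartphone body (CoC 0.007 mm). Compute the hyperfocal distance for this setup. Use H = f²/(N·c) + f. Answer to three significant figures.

7.33 m

Hyperfocal distance H = f²/(N·c) + f = 16²/(5 × 0.007) + 16 = 256/0.035 + 16 ≈ 7330.3 mm ≈ 7.33 m.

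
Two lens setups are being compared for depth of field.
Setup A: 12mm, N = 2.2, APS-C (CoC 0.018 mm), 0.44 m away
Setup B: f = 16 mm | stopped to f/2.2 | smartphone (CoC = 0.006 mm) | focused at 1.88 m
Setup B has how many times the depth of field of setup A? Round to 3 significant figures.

Setup A: H = 12²/(2.2×0.018) + 12 ≈ 3648.4 mm; DoF = Df − Dn = 498.70 − 393.67 ≈ 105.03 mm.
Setup B: H = 16²/(2.2×0.006) + 16 ≈ 19409.9 mm; DoF = Df − Dn = 2079.90 − 1715.15 ≈ 364.75 mm.
Ratio = 364.75 / 105.03 ≈ 3.47.

3.47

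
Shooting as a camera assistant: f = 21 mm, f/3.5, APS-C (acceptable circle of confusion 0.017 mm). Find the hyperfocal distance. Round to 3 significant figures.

7.43 m

Hyperfocal distance H = f²/(N·c) + f = 21²/(3.5 × 0.017) + 21 = 441/0.0595 + 21 ≈ 7432.8 mm ≈ 7.43 m.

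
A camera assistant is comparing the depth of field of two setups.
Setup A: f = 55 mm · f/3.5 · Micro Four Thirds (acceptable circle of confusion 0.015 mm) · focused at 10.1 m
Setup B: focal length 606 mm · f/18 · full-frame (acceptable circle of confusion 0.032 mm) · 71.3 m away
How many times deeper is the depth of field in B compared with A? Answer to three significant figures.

4.41

Setup A: H = 55²/(3.5×0.015) + 55 ≈ 57674.0 mm; DoF = Df − Dn = 12232.6 − 8600.6 ≈ 3632.0 mm.
Setup B: H = 606²/(18×0.032) + 606 ≈ 638168.5 mm; DoF = Df − Dn = 80192 − 64183 ≈ 16009 mm.
Ratio = 16009 / 3632.0 ≈ 4.41.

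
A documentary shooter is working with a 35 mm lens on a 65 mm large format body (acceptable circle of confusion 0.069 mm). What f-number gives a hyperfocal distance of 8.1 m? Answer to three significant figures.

Rearrange H = f²/(N·c) + f for N: N = f² / ((H − f)·c).
N = 35² / ((8100 − 35) × 0.069) = 1225 / 556.5 ≈ 2.20.

f/2.20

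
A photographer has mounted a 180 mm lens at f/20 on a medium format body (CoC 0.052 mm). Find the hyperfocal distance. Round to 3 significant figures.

31.3 m

Hyperfocal distance H = f²/(N·c) + f = 180²/(20 × 0.052) + 180 = 32400/1.04 + 180 ≈ 31333.8 mm ≈ 31.3 m.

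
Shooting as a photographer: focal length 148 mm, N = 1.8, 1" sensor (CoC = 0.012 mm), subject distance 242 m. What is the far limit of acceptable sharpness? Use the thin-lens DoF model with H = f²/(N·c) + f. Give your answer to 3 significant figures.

Hyperfocal distance H = f²/(N·c) + f = 148²/(1.8 × 0.012) + 148 = 21904/0.0216 + 148 ≈ 1014222.1 mm ≈ 1014 m.
Far limit Df = s·(H − f)/(H − s) = 242000 × (1014222.1 − 148) / (1014222.1 − 242000) = 242000 × 1014074.1 / 772222.1 ≈ 317792 mm ≈ 318 m.

318 m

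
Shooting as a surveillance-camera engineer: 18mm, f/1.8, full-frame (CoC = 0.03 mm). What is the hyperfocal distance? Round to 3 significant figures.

Hyperfocal distance H = f²/(N·c) + f = 18²/(1.8 × 0.03) + 18 = 324/0.054 + 18 ≈ 6018.0 mm ≈ 6.02 m.

6.02 m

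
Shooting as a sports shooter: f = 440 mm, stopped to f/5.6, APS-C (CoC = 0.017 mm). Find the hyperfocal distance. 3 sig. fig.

2030 m

Hyperfocal distance H = f²/(N·c) + f = 440²/(5.6 × 0.017) + 440 = 193600/0.0952 + 440 ≈ 2034053.4 mm ≈ 2030 m.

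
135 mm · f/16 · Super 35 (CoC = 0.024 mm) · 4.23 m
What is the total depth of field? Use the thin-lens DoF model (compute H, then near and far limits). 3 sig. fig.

Hyperfocal distance H = f²/(N·c) + f = 135²/(16 × 0.024) + 135 = 18225/0.384 + 135 ≈ 47595.9 mm ≈ 47.60 m.
Near limit Dn = s·(H − f)/(H + s − 2f) = 4230 × (47595.9 − 135) / (47595.9 + 4230 − 2 × 135) = 4230 × 47460.9 / 51555.9 ≈ 3894.02 mm.
Far limit Df = s·(H − f)/(H − s) = 4230 × (47595.9 − 135) / (47595.9 − 4230) = 4230 × 47460.9 / 43365.9 ≈ 4629.43 mm.
Depth of field = Df − Dn = 4629.43 − 3894.02 ≈ 735.41 mm ≈ 0.735 m.

0.735 m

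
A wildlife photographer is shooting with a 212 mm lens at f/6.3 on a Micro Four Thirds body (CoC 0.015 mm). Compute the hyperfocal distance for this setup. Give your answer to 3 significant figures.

Hyperfocal distance H = f²/(N·c) + f = 212²/(6.3 × 0.015) + 212 = 44944/0.0945 + 212 ≈ 475809.9 mm ≈ 476 m.

476 m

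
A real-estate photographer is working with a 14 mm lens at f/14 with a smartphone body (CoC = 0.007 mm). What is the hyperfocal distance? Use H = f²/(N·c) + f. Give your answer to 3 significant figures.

2.01 m

Hyperfocal distance H = f²/(N·c) + f = 14²/(14 × 0.007) + 14 = 196/0.098 + 14 ≈ 2014.0 mm ≈ 2.01 m.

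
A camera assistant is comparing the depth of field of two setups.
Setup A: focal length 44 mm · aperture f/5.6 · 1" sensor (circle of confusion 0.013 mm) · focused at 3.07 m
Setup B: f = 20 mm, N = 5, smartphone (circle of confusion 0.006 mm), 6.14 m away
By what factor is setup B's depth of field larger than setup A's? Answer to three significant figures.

Setup A: H = 44²/(5.6×0.013) + 44 ≈ 26637.4 mm; DoF = Df − Dn = 3464.18 − 2756.36 ≈ 707.82 mm.
Setup B: H = 20²/(5×0.006) + 20 ≈ 13353.3 mm; DoF = Df − Dn = 11349.4 − 4208.4 ≈ 7141.0 mm.
Ratio = 7141.0 / 707.82 ≈ 10.1.

10.1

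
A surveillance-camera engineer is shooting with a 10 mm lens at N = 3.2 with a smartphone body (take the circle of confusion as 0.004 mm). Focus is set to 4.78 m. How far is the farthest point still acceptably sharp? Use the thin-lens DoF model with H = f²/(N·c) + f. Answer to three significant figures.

12.3 m

Hyperfocal distance H = f²/(N·c) + f = 10²/(3.2 × 0.004) + 10 = 100/0.0128 + 10 ≈ 7822.5 mm ≈ 7.822 m.
Far limit Df = s·(H − f)/(H − s) = 4780 × (7822.5 − 10) / (7822.5 − 4780) = 4780 × 7812.5 / 3042.5 ≈ 12274 mm ≈ 12.3 m.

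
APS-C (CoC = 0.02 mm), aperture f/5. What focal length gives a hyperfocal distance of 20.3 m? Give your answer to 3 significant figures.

From H = f²/(N·c) + f, with f ≪ H: f ≈ √(H·N·c) = √(20300 × 5 × 0.02) = √2030.0 ≈ 45.06 mm.
Exact: f² + N·c·f − N·c·H = 0 ⇒ f = (−N·c + √((N·c)² + 4·N·c·H))/2 = (−0.1 + √8120.0)/2 ≈ 45.006 mm ≈ 45.0 mm.

45.0 mm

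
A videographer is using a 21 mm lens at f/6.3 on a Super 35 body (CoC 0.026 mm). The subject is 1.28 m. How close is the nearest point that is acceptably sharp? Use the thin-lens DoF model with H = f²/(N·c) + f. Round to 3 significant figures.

0.872 m

Hyperfocal distance H = f²/(N·c) + f = 21²/(6.3 × 0.026) + 21 = 441/0.1638 + 21 ≈ 2713.3 mm ≈ 2.713 m.
Near limit Dn = s·(H − f)/(H + s − 2f) = 1280 × (2713.3 − 21) / (2713.3 + 1280 − 2 × 21) = 1280 × 2692.3 / 3951.3 ≈ 872.16 mm ≈ 0.872 m.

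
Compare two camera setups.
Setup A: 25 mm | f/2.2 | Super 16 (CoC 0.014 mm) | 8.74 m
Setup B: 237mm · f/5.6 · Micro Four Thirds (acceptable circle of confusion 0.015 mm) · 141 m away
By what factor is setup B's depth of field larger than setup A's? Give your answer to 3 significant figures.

Setup A: H = 25²/(2.2×0.014) + 25 ≈ 20317.2 mm; DoF = Df − Dn = 15319.2 − 6114.1 ≈ 9205.1 mm.
Setup B: H = 237²/(5.6×0.015) + 237 ≈ 668915.6 mm; DoF = Df − Dn = 178596 − 116480 ≈ 62116 mm.
Ratio = 62116 / 9205.1 ≈ 6.75.

6.75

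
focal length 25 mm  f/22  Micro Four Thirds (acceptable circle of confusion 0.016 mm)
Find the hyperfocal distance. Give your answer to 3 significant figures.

Hyperfocal distance H = f²/(N·c) + f = 25²/(22 × 0.016) + 25 = 625/0.352 + 25 ≈ 1800.6 mm ≈ 1.80 m.

1.80 m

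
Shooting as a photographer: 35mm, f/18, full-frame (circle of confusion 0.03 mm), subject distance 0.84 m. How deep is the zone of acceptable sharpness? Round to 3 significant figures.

Hyperfocal distance H = f²/(N·c) + f = 35²/(18 × 0.03) + 35 = 1225/0.54 + 35 ≈ 2303.5 mm ≈ 2.304 m.
Near limit Dn = s·(H − f)/(H + s − 2f) = 840 × (2303.5 − 35) / (2303.5 + 840 − 2 × 35) = 840 × 2268.5 / 3073.5 ≈ 619.99 mm.
Far limit Df = s·(H − f)/(H − s) = 840 × (2303.5 − 35) / (2303.5 − 840) = 840 × 2268.5 / 1463.5 ≈ 1302.04 mm.
Depth of field = Df − Dn = 1302.04 − 619.99 ≈ 682.05 mm ≈ 0.682 m.

0.682 m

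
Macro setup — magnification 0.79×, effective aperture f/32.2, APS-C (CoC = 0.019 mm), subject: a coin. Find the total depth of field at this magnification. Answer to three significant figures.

1.96 mm

At magnification m, DoF ≈ 2·N_eff·c/m² = 2 × 32.2 × 0.019 / 0.79² = 1.224 / 0.6241 ≈ 1.96 mm.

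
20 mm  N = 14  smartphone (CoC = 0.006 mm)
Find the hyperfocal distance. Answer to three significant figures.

Hyperfocal distance H = f²/(N·c) + f = 20²/(14 × 0.006) + 20 = 400/0.084 + 20 ≈ 4781.9 mm ≈ 4.78 m.

4.78 m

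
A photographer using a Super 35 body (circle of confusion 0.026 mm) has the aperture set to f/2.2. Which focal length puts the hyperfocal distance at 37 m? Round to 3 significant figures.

From H = f²/(N·c) + f, with f ≪ H: f ≈ √(H·N·c) = √(37000 × 2.2 × 0.026) = √2116.4 ≈ 46.00 mm.
The +f correction barely moves this — solving exactly, f² + N·c·f − N·c·H = 0 ⇒ f = (−N·c + √((N·c)² + 4·N·c·H))/2 = (−0.0572 + √8465.6)/2 ≈ 45.976 mm, so f ≈ 46.0 mm.

46.0 mm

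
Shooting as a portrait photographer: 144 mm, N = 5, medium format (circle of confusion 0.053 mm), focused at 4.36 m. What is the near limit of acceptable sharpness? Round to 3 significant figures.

4.14 m

Hyperfocal distance H = f²/(N·c) + f = 144²/(5 × 0.053) + 144 = 20736/0.265 + 144 ≈ 78393.1 mm ≈ 78.39 m.
Near limit Dn = s·(H − f)/(H + s − 2f) = 4360 × (78393.1 − 144) / (78393.1 + 4360 − 2 × 144) = 4360 × 78249.1 / 82465.1 ≈ 4137.1 mm ≈ 4.14 m.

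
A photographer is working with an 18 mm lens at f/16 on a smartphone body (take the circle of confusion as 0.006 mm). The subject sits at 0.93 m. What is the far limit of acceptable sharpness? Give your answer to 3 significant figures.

Hyperfocal distance H = f²/(N·c) + f = 18²/(16 × 0.006) + 18 = 324/0.096 + 18 ≈ 3393.0 mm ≈ 3.393 m.
Far limit Df = s·(H − f)/(H − s) = 930 × (3393.0 − 18) / (3393.0 − 930) = 930 × 3375.0 / 2463.0 ≈ 1274.4 mm ≈ 1.27 m.

1.27 m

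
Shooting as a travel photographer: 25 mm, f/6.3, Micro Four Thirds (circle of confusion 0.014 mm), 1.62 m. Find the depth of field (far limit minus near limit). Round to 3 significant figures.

Hyperfocal distance H = f²/(N·c) + f = 25²/(6.3 × 0.014) + 25 = 625/0.0882 + 25 ≈ 7111.2 mm ≈ 7.111 m.
Near limit Dn = s·(H − f)/(H + s − 2f) = 1620 × (7111.2 − 25) / (7111.2 + 1620 − 2 × 25) = 1620 × 7086.2 / 8681.2 ≈ 1322.36 mm.
Far limit Df = s·(H − f)/(H − s) = 1620 × (7111.2 − 25) / (7111.2 − 1620) = 1620 × 7086.2 / 5491.2 ≈ 2090.56 mm.
Depth of field = Df − Dn = 2090.56 − 1322.36 ≈ 768.20 mm ≈ 0.768 m.

0.768 m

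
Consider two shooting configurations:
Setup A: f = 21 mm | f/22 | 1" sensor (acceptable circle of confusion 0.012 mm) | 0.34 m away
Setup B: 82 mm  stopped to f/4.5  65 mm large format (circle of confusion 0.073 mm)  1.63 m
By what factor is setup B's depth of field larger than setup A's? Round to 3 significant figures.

1.84

Setup A: H = 21²/(22×0.012) + 21 ≈ 1691.5 mm; DoF = Df − Dn = 420.25 − 285.48 ≈ 134.77 mm.
Setup B: H = 82²/(4.5×0.073) + 82 ≈ 20550.8 mm; DoF = Df − Dn = 1763.36 − 1515.39 ≈ 247.97 mm.
Ratio = 247.97 / 134.77 ≈ 1.84.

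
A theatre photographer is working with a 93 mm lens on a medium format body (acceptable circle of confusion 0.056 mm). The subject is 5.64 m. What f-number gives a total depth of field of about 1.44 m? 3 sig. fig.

f/3.50

Write h = H − f = f²/(N·c). The thin-lens limits are Dn = s·h/(h + (s−f)) and Df = s·h/(h − (s−f)), so DoF = Df − Dn = 2·s·(s−f)·h / (h² − (s−f)²).
That is a quadratic in h: DoF·h² − 2·s·(s−f)·h − DoF·(s−f)² = 0 ⇒ h = (s−f)·(s + √(s² + DoF²)) / DoF = 5547 × (5640 + √(5640² + 1440²)) / 1440 = 5547 × (5640 + 5820.93) / 1440 ≈ 44148 mm.
Then N = f²/(c·h) = 93² / (0.056 × 44148) = 8649 / 2472.3 ≈ 3.50.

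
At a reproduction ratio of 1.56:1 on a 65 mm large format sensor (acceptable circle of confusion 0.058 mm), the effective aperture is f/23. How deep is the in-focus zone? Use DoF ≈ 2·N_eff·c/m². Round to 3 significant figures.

1.10 mm

At magnification m, DoF ≈ 2·N_eff·c/m² = 2 × 23 × 0.058 / 1.56² = 2.668 / 2.434 ≈ 1.1 mm.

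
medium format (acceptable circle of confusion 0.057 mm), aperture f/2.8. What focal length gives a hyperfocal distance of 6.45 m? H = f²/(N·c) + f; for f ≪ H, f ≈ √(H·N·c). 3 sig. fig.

From H = f²/(N·c) + f, with f ≪ H: f ≈ √(H·N·c) = √(6450 × 2.8 × 0.057) = √1029.4 ≈ 32.08 mm.
Exact: f² + N·c·f − N·c·H = 0 ⇒ f = (−N·c + √((N·c)² + 4·N·c·H))/2 = (−0.1596 + √4117.7)/2 ≈ 32.005 mm ≈ 32.0 mm.

32.0 mm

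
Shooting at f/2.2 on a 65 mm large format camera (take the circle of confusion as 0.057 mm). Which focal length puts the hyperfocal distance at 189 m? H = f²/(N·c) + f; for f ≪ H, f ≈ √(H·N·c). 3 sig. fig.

From H = f²/(N·c) + f, with f ≪ H: f ≈ √(H·N·c) = √(189000 × 2.2 × 0.057) = √23701 ≈ 153.9 mm.
The +f correction barely moves this — solving exactly, f² + N·c·f − N·c·H = 0 ⇒ f = (−N·c + √((N·c)² + 4·N·c·H))/2 = (−0.1254 + √94802)/2 ≈ 153.89 mm, so f ≈ 154 mm.

154 mm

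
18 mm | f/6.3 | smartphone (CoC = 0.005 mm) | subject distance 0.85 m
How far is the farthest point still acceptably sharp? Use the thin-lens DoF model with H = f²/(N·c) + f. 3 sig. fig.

0.925 m

Hyperfocal distance H = f²/(N·c) + f = 18²/(6.3 × 0.005) + 18 = 324/0.0315 + 18 ≈ 10303.7 mm ≈ 10.30 m.
Far limit Df = s·(H − f)/(H − s) = 850 × (10303.7 − 18) / (10303.7 − 850) = 850 × 10285.7 / 9453.7 ≈ 924.81 mm ≈ 0.925 m.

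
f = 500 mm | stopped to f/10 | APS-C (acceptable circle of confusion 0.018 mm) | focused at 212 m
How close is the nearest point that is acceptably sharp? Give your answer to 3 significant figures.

Hyperfocal distance H = f²/(N·c) + f = 500²/(10 × 0.018) + 500 = 250000/0.18 + 500 ≈ 1389388.9 mm ≈ 1389 m.
Near limit Dn = s·(H − f)/(H + s − 2f) = 212000 × (1389388.9 − 500) / (1389388.9 + 212000 − 2 × 500) = 212000 × 1388888.9 / 1600388.9 ≈ 183983 mm ≈ 184 m.

184 m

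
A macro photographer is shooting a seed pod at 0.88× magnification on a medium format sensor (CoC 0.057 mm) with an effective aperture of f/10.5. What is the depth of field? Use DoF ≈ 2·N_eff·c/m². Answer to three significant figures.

At magnification m, DoF ≈ 2·N_eff·c/m² = 2 × 10.5 × 0.057 / 0.88² = 1.197 / 0.7744 ≈ 1.55 mm.

1.55 mm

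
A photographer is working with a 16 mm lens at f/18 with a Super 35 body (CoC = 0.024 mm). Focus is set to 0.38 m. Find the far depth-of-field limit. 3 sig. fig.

Hyperfocal distance H = f²/(N·c) + f = 16²/(18 × 0.024) + 16 = 256/0.432 + 16 ≈ 608.6 mm ≈ 0.609 m.
Far limit Df = s·(H − f)/(H − s) = 380 × (608.6 − 16) / (608.6 − 380) = 380 × 592.6 / 228.6 ≈ 985.09 mm ≈ 0.985 m.

0.985 m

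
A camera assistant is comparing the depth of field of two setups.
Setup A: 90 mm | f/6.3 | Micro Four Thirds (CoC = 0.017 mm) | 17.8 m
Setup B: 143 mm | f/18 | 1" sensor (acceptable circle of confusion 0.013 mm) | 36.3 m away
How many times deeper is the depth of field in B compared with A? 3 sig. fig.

Setup A: H = 90²/(6.3×0.017) + 90 ≈ 75720.3 mm; DoF = Df − Dn = 23242.6 − 14422.7 ≈ 8819.9 mm.
Setup B: H = 143²/(18×0.013) + 143 ≈ 87531.9 mm; DoF = Df − Dn = 61919 − 25676 ≈ 36243 mm.
Ratio = 36243 / 8819.9 ≈ 4.11.

4.11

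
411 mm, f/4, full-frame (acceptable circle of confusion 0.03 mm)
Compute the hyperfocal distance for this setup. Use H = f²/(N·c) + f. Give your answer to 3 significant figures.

1410 m

Hyperfocal distance H = f²/(N·c) + f = 411²/(4 × 0.03) + 411 = 168921/0.12 + 411 ≈ 1408086.0 mm ≈ 1410 m.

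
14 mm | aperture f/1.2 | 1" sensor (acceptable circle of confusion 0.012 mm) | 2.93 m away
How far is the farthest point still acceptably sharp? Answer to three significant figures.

Hyperfocal distance H = f²/(N·c) + f = 14²/(1.2 × 0.012) + 14 = 196/0.0144 + 14 ≈ 13625.1 mm ≈ 13.63 m.
Far limit Df = s·(H − f)/(H − s) = 2930 × (13625.1 − 14) / (13625.1 − 2930) = 2930 × 13611.1 / 10695.1 ≈ 3728.9 mm ≈ 3.73 m.

3.73 m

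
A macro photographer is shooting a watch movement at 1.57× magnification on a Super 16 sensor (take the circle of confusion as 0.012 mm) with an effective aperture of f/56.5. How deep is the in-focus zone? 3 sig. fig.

0.550 mm

At magnification m, DoF ≈ 2·N_eff·c/m² = 2 × 56.5 × 0.012 / 1.57² = 1.356 / 2.465 ≈ 0.55 mm.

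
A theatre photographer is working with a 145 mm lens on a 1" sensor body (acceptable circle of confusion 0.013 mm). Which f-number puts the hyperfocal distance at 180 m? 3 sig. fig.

f/8.99

Rearrange H = f²/(N·c) + f for N: N = f² / ((H − f)·c).
N = 145² / ((180000 − 145) × 0.013) = 21025 / 2338 ≈ 8.99.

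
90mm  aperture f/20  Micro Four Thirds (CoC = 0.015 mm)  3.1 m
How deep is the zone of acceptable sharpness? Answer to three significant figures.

Hyperfocal distance H = f²/(N·c) + f = 90²/(20 × 0.015) + 90 = 8100/0.3 + 90 ≈ 27090.0 mm ≈ 27.09 m.
Near limit Dn = s·(H − f)/(H + s − 2f) = 3100 × (27090.0 − 90) / (27090.0 + 3100 − 2 × 90) = 3100 × 27000.0 / 30010.0 ≈ 2789.07 mm.
Far limit Df = s·(H − f)/(H − s) = 3100 × (27090.0 − 90) / (27090.0 − 3100) = 3100 × 27000.0 / 23990.0 ≈ 3488.95 mm.
Depth of field = Df − Dn = 3488.95 − 2789.07 ≈ 699.88 mm ≈ 0.700 m.

0.700 m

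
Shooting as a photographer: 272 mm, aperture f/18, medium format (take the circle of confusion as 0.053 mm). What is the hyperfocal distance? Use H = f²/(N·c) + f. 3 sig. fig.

Hyperfocal distance H = f²/(N·c) + f = 272²/(18 × 0.053) + 272 = 73984/0.954 + 272 ≈ 77823.4 mm ≈ 77.8 m.

77.8 m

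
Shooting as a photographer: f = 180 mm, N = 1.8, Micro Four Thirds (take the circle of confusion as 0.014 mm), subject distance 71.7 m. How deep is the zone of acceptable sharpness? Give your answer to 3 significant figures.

Hyperfocal distance H = f²/(N·c) + f = 180²/(1.8 × 0.014) + 180 = 32400/0.0252 + 180 ≈ 1285894.3 mm ≈ 1286 m.
Near limit Dn = s·(H − f)/(H + s − 2f) = 71700 × (1285894.3 − 180) / (1285894.3 + 71700 − 2 × 180) = 71700 × 1285714.3 / 1357234.3 ≈ 67921.7 mm.
Far limit Df = s·(H − f)/(H − s) = 71700 × (1285894.3 − 180) / (1285894.3 − 71700) = 71700 × 1285714.3 / 1214194.3 ≈ 75923.4 mm.
Depth of field = Df − Dn = 75923.4 − 67921.7 ≈ 8001.7 mm ≈ 8.00 m.

8.00 m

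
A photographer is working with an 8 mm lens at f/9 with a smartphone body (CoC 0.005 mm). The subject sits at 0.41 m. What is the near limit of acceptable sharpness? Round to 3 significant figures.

Hyperfocal distance H = f²/(N·c) + f = 8²/(9 × 0.005) + 8 = 64/0.045 + 8 ≈ 1430.2 mm ≈ 1.430 m.
Near limit Dn = s·(H − f)/(H + s − 2f) = 410 × (1430.2 − 8) / (1430.2 + 410 − 2 × 8) = 410 × 1422.2 / 1824.2 ≈ 319.65 mm.

320 mm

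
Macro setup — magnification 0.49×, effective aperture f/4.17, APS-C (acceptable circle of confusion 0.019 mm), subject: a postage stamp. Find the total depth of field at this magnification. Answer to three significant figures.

0.660 mm

At magnification m, DoF ≈ 2·N_eff·c/m² = 2 × 4.17 × 0.019 / 0.49² = 0.1585 / 0.2401 ≈ 0.66 mm.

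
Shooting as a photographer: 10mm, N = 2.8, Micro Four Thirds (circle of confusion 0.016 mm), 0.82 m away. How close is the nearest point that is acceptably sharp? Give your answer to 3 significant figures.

0.602 m

Hyperfocal distance H = f²/(N·c) + f = 10²/(2.8 × 0.016) + 10 = 100/0.0448 + 10 ≈ 2242.1 mm ≈ 2.242 m.
Near limit Dn = s·(H − f)/(H + s − 2f) = 820 × (2242.1 − 10) / (2242.1 + 820 − 2 × 10) = 820 × 2232.1 / 3042.1 ≈ 601.67 mm ≈ 0.602 m.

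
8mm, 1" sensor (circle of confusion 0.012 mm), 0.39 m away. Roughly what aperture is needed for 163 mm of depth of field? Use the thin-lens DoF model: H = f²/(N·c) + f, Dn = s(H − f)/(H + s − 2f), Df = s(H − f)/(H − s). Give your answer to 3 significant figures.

Write h = H − f = f²/(N·c). The thin-lens limits are Dn = s·h/(h + (s−f)) and Df = s·h/(h − (s−f)), so DoF = Df − Dn = 2·s·(s−f)·h / (h² − (s−f)²).
That is a quadratic in h: DoF·h² − 2·s·(s−f)·h − DoF·(s−f)² = 0 ⇒ h = (s−f)·(s + √(s² + DoF²)) / DoF = 382 × (390 + √(390² + 163²)) / 163 = 382 × (390 + 422.693) / 163 ≈ 1904.6 mm.
Then N = f²/(c·h) = 8² / (0.012 × 1904.6) = 64 / 22.855 ≈ 2.80.

f/2.80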